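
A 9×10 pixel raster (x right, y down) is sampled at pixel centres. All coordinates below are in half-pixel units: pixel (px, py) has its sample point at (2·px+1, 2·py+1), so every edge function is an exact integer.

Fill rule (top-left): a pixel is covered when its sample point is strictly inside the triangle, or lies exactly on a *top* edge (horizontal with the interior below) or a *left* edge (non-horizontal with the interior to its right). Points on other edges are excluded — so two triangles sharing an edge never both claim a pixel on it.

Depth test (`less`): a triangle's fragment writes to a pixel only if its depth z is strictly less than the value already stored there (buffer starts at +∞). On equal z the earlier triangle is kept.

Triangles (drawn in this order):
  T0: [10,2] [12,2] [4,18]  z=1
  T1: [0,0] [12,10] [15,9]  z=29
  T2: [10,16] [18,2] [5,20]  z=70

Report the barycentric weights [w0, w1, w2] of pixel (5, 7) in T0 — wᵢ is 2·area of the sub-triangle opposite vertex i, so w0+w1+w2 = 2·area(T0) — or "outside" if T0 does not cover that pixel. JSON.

T0:
  2·area = 32
  edge (10, 2)→(12, 2): d=(2,0) top-left  bias=+0
  edge (12, 2)→(4, 18): d=(-8,16) right/bottom  bias=-1
  edge (4, 18)→(10, 2): d=(6,-16) top-left  bias=+0
    (5,1)@(11, 3): e=[2,8,22] → X
    (6,1)@(13, 3): e=[2,-24,54] → .
    (4,2)@(9, 5): e=[6,24,2] → X
    (5,2)@(11, 5): e=[6,-8,34] → .
    (4,3)@(9, 7): e=[10,8,14] → X
    (5,3)@(11, 7): e=[10,-24,46] → .
    (4,4)@(9, 9): e=[14,-8,26] → .
    (3,5)@(7, 11): e=[18,8,6] → X
    (4,5)@(9, 11): e=[18,-24,38] → .
    (3,6)@(7, 13): e=[22,-8,18] → .
  covered (4 px):
    . . . . . . . . .
    . . . . . X . . .
    . . . . X . . . .
    . . . . X . . . .
    . . . . . . . . .
    . . . X . . . . .
    . . . . . . . . .
    . . . . . . . . .
    . . . . . . . . .
    . . . . . . . . .
T1:
  2·area = 42  (B↔C swapped to make it positive)
  edge (0, 0)→(15, 9): d=(15,9) right/bottom  bias=-1
  edge (15, 9)→(12, 10): d=(-3,1) right/bottom  bias=-1
  edge (12, 10)→(0, 0): d=(-12,-10) top-left  bias=+0
    (2,1)@(5, 3): e=[0,28,14] → .  [on edge]
    (3,2)@(7, 5): e=[12,20,10] → X
    (4,2)@(9, 5): e=[-6,18,30] → .
    (3,3)@(7, 7): e=[42,14,-14] → .
    (4,3)@(9, 7): e=[24,12,6] → X
    (5,3)@(11, 7): e=[6,10,26] → X
    (6,3)@(13, 7): e=[-12,8,46] → .
    (4,4)@(9, 9): e=[54,6,-18] → .
    (5,4)@(11, 9): e=[36,4,2] → X
    (6,4)@(13, 9): e=[18,2,22] → X
    (7,4)@(15, 9): e=[0,0,42] → .  [on edge]
    (4,5)@(9, 11): e=[84,0,-42] → .  [on edge]
    (1,6)@(3, 13): e=[168,0,-126] → .  [on edge]
  covered (5 px):
    . . . . . . . . .
    . . . . . . . . .
    . . . X . . . . .
    . . . . X X . . .
    . . . . . X X . .
    . . . . . . . . .
    . . . . . . . . .
    . . . . . . . . .
    . . . . . . . . .
    . . . . . . . . .
T2:
  2·area = 38  (B↔C swapped to make it positive)
  edge (10, 16)→(5, 20): d=(-5,4) right/bottom  bias=-1
  edge (5, 20)→(18, 2): d=(13,-18) top-left  bias=+0
  edge (18, 2)→(10, 16): d=(-8,14) right/bottom  bias=-1
    (7,3)@(15, 7): e=[25,11,2] → X
    (8,3)@(17, 7): e=[17,47,-26] → .
    (6,4)@(13, 9): e=[23,1,14] → X
    (7,4)@(15, 9): e=[15,37,-14] → .
    (6,5)@(13, 11): e=[13,27,-2] → .
    (5,6)@(11, 13): e=[11,17,10] → X
    (6,6)@(13, 13): e=[3,53,-18] → .
    (4,7)@(9, 15): e=[9,7,22] → X
    (5,7)@(11, 15): e=[1,43,-6] → .
    (4,8)@(9, 17): e=[-1,33,6] → .
  covered (4 px):
    . . . . . . . . .
    . . . . . . . . .
    . . . . . . . . .
    . . . . . . . X .
    . . . . . . X . .
    . . . . . . . . .
    . . . . . X . . .
    . . . . X . . . .
    . . . . . . . . .
    . . . . . . . . .

Final: "outside"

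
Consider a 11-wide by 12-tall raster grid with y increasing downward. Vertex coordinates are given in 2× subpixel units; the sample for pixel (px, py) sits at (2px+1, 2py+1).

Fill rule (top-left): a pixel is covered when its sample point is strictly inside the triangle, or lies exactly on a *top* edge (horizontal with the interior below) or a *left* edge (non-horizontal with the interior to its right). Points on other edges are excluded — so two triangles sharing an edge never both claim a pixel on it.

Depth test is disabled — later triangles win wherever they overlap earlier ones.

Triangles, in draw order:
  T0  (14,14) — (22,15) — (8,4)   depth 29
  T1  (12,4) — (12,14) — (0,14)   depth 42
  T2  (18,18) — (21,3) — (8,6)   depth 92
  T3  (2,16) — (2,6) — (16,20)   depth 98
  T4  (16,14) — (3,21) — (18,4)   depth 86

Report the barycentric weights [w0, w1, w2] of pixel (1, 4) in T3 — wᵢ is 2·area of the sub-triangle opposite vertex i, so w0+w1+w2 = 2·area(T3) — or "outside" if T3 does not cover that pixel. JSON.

T0:
  2·area = 74  (B↔C swapped to make it positive)
  edge (14, 14)→(8, 4): d=(-6,-10) top-left  bias=+0
  edge (8, 4)→(22, 15): d=(14,11) right/bottom  bias=-1
  edge (22, 15)→(14, 14): d=(-8,-1) top-left  bias=+0
    (4,2)@(9, 5): e=[4,3,67] → X
    (5,2)@(11, 5): e=[24,-19,69] → .
    (4,3)@(9, 7): e=[-8,31,51] → .
    (5,3)@(11, 7): e=[12,9,53] → X
    (6,3)@(13, 7): e=[32,-13,55] → .
    (5,4)@(11, 9): e=[0,37,37] → X  [on edge]
    (6,4)@(13, 9): e=[20,15,39] → X
    (7,4)@(15, 9): e=[40,-7,41] → .
    (5,5)@(11, 11): e=[-12,65,21] → .
    (6,5)@(13, 11): e=[8,43,23] → X
    (7,5)@(15, 11): e=[28,21,25] → X
    (8,5)@(17, 11): e=[48,-1,27] → .
    (8,9)@(17, 19): e=[0,111,-37] → .  [on edge]
  covered (9 px):
    . . . . . . . . . . .
    . . . . . . . . . . .
    . . . . X . . . . . .
    . . . . . X . . . . .
    . . . . . X X . . . .
    . . . . . . X X . . .
    . . . . . . . X X X .
    . . . . . . . . . . .
    . . . . . . . . . . .
    . . . . . . . . . . .
    . . . . . . . . . . .
    . . . . . . . . . . .
T1:
  2·area = 120
  edge (12, 4)→(12, 14): d=(0,10) right/bottom  bias=-1
  edge (12, 14)→(0, 14): d=(-12,0) right/bottom  bias=-1
  edge (0, 14)→(12, 4): d=(12,-10) top-left  bias=+0
    (5,2)@(11, 5): e=[10,108,2] → X
    (6,2)@(13, 5): e=[-10,108,22] → .
    (4,3)@(9, 7): e=[30,84,6] → X
    (6,3)@(13, 7): e=[-10,84,46] → .
    (3,4)@(7, 9): e=[50,60,10] → X
    (6,4)@(13, 9): e=[-10,60,70] → .
    (2,5)@(5, 11): e=[70,36,14] → X
    (6,5)@(13, 11): e=[-10,36,94] → .
    (1,6)@(3, 13): e=[90,12,18] → X
    (6,6)@(13, 13): e=[-10,12,118] → .
    (1,7)@(3, 15): e=[90,-12,42] → .
    (2,7)@(5, 15): e=[70,-12,62] → .
  covered (15 px):
    . . . . . . . . . . .
    . . . . . . . . . . .
    . . . . . X . . . . .
    . . . . X X . . . . .
    . . . X X X . . . . .
    . . X X X X . . . . .
    . X X X X X . . . . .
    . . . . . . . . . . .
    . . . . . . . . . . .
    . . . . . . . . . . .
    . . . . . . . . . . .
    . . . . . . . . . . .
T2:
  2·area = 186  (B↔C swapped to make it positive)
  edge (18, 18)→(8, 6): d=(-10,-12) top-left  bias=+0
  edge (8, 6)→(21, 3): d=(13,-3) top-left  bias=+0
  edge (21, 3)→(18, 18): d=(-3,15) right/bottom  bias=-1
    (10,1)@(21, 3): e=[186,0,0] → .  [on edge]
    (6,2)@(13, 5): e=[70,2,114] → X
    (7,2)@(15, 5): e=[94,8,84] → X
    (8,2)@(17, 5): e=[118,14,54] → X
    (9,2)@(19, 5): e=[142,20,24] → X
    (10,2)@(21, 5): e=[166,26,-6] → .
    (4,3)@(9, 7): e=[2,16,168] → X
    (5,3)@(11, 7): e=[26,22,138] → X
    (10,3)@(21, 7): e=[146,52,-12] → .
    (4,4)@(9, 9): e=[-18,42,162] → .
    (5,4)@(11, 9): e=[6,48,132] → X
    (10,4)@(21, 9): e=[126,78,-18] → .
    (9,6)@(19, 13): e=[62,124,0] → .  [on edge]
    (8,11)@(17, 23): e=[-62,248,0] → .  [on edge]
  covered (22 px):
    . . . . . . . . . . .
    . . . . . . . . . . .
    . . . . . . X X X X .
    . . . . X X X X X X .
    . . . . . X X X X X .
    . . . . . . X X X X .
    . . . . . . . X X . .
    . . . . . . . . X . .
    . . . . . . . . . . .
    . . . . . . . . . . .
    . . . . . . . . . . .
    . . . . . . . . . . .
T3:
  2·area = 140
  edge (2, 16)→(2, 6): d=(0,-10) top-left  bias=+0
  edge (2, 6)→(16, 20): d=(14,14) right/bottom  bias=-1
  edge (16, 20)→(2, 16): d=(-14,-4) top-left  bias=+0
    (0,2)@(1, 5): e=[-10,0,150] → .  [on edge]
    (1,3)@(3, 7): e=[10,0,130] → .  [on edge]
    (1,4)@(3, 9): e=[10,28,102] → X
    (2,4)@(5, 9): e=[30,0,110] → .  [on edge]
    (1,5)@(3, 11): e=[10,56,74] → X
    (2,5)@(5, 11): e=[30,28,82] → X
    (3,5)@(7, 11): e=[50,0,90] → .  [on edge]
    (1,6)@(3, 13): e=[10,84,46] → X
    (3,6)@(7, 13): e=[50,28,62] → X
    (4,6)@(9, 13): e=[70,0,70] → .  [on edge]
    (1,7)@(3, 15): e=[10,112,18] → X
    (4,7)@(9, 15): e=[70,28,42] → X
    (5,7)@(11, 15): e=[90,0,50] → .  [on edge]
    (6,8)@(13, 17): e=[110,0,30] → .  [on edge]
    (7,9)@(15, 19): e=[130,0,10] → .  [on edge]
    (8,10)@(17, 21): e=[150,0,-10] → .  [on edge]
    (9,11)@(19, 23): e=[170,0,-30] → .  [on edge]
  covered (14 px):
    . . . . . . . . . . .
    . . . . . . . . . . .
    . . . . . . . . . . .
    . . . . . . . . . . .
    . X . . . . . . . . .
    . X X . . . . . . . .
    . X X X . . . . . . .
    . X X X X . . . . . .
    . . . X X X . . . . .
    . . . . . . X . . . .
    . . . . . . . . . . .
    . . . . . . . . . . .
T4:
  2·area = 116
  edge (16, 14)→(3, 21): d=(-13,7) right/bottom  bias=-1
  edge (3, 21)→(18, 4): d=(15,-17) top-left  bias=+0
  edge (18, 4)→(16, 14): d=(-2,10) right/bottom  bias=-1
    (8,3)@(17, 7): e=[84,28,4] → X
    (9,3)@(19, 7): e=[70,62,-16] → .
    (7,4)@(15, 9): e=[72,24,20] → X
    (8,4)@(17, 9): e=[58,58,0] → .  [on edge]
    (6,5)@(13, 11): e=[60,20,36] → X
    (8,5)@(17, 11): e=[32,88,-4] → .
    (5,6)@(11, 13): e=[48,16,52] → X
    (8,6)@(17, 13): e=[6,118,-8] → .
    (4,7)@(9, 15): e=[36,12,68] → X
    (7,7)@(15, 15): e=[-6,114,8] → .
    (3,8)@(7, 17): e=[24,8,84] → X
    (5,8)@(11, 17): e=[-4,76,44] → .
    (7,9)@(15, 19): e=[-58,174,0] → .  [on edge]
    (1,10)@(3, 21): e=[0,0,116] → .  [on edge]
  covered (13 px):
    . . . . . . . . . . .
    . . . . . . . . . . .
    . . . . . . . . . . .
    . . . . . . . . X . .
    . . . . . . . X . . .
    . . . . . . X X . . .
    . . . . . X X X . . .
    . . . . X X X . . . .
    . . . X X . . . . . .
    . . X . . . . . . . .
    . . . . . . . . . . .
    . . . . . . . . . . .

Result: [28,102,10]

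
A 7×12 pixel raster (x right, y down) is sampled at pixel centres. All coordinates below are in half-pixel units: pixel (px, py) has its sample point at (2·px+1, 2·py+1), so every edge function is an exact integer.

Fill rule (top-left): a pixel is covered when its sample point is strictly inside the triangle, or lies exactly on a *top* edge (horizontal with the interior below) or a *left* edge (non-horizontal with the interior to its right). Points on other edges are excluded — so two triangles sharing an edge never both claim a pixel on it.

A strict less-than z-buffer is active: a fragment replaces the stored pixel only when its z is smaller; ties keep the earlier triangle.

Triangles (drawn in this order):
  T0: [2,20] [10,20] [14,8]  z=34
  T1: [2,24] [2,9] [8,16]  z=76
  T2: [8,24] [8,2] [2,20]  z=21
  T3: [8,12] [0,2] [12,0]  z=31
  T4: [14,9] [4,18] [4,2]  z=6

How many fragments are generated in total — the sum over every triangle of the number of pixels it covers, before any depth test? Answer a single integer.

T0:
  2·area = 96  (B↔C swapped to make it positive)
  edge (2, 20)→(14, 8): d=(12,-12) top-left  bias=+0
  edge (14, 8)→(10, 20): d=(-4,12) right/bottom  bias=-1
  edge (10, 20)→(2, 20): d=(-8,0) right/bottom  bias=-1
    (6,4)@(13, 9): e=[0,8,88] → █  [on edge]
    (5,5)@(11, 11): e=[0,24,72] → █  [on edge]
    (6,5)@(13, 11): e=[24,0,72] → ·  [on edge]
    (4,6)@(9, 13): e=[0,40,56] → █  [on edge]
    (6,6)@(13, 13): e=[48,-8,56] → ·
    (3,7)@(7, 15): e=[0,56,40] → █  [on edge]
    (6,7)@(13, 15): e=[72,-16,40] → ·
    (2,8)@(5, 17): e=[0,72,24] → █  [on edge]
    (5,8)@(11, 17): e=[72,0,24] → ·  [on edge]
    (1,9)@(3, 19): e=[0,88,8] → █  [on edge]
    (5,9)@(11, 19): e=[96,-8,8] → ·
    (0,10)@(1, 21): e=[0,104,-8] → ·  [on edge]
    (4,11)@(9, 23): e=[120,0,-24] → ·  [on edge]
  covered (14 px):
    · · · · · · ·
    · · · · · · ·
    · · · · · · ·
    · · · · · · ·
    · · · · · · █
    · · · · · █ ·
    · · · · █ █ ·
    · · · █ █ █ ·
    · · █ █ █ · ·
    · █ █ █ █ · ·
    · · · · · · ·
    · · · · · · ·
T1:
  2·area = 90
  edge (2, 24)→(2, 9): d=(0,-15) top-left  bias=+0
  edge (2, 9)→(8, 16): d=(6,7) right/bottom  bias=-1
  edge (8, 16)→(2, 24): d=(-6,8) right/bottom  bias=-1
    (1,5)@(3, 11): e=[15,5,70] → █
    (2,5)@(5, 11): e=[45,-9,54] → ·
    (1,6)@(3, 13): e=[15,17,58] → █
    (2,6)@(5, 13): e=[45,3,42] → █
    (3,6)@(7, 13): e=[75,-11,26] → ·
    (1,7)@(3, 15): e=[15,29,46] → █
    (3,7)@(7, 15): e=[75,1,14] → █
    (4,7)@(9, 15): e=[105,-13,-2] → ·
    (1,8)@(3, 17): e=[15,41,34] → █
    (4,8)@(9, 17): e=[105,-1,-14] → ·
    (1,9)@(3, 19): e=[15,53,22] → █
    (3,9)@(7, 19): e=[75,25,-10] → ·
  covered (12 px):
    · · · · · · ·
    · · · · · · ·
    · · · · · · ·
    · · · · · · ·
    · · · · · · ·
    · █ · · · · ·
    · █ █ · · · ·
    · █ █ █ · · ·
    · █ █ █ · · ·
    · █ █ · · · ·
    · █ · · · · ·
    · · · · · · ·
T2:
  2·area = 132  (B↔C swapped to make it positive)
  edge (8, 24)→(2, 20): d=(-6,-4) top-left  bias=+0
  edge (2, 20)→(8, 2): d=(6,-18) top-left  bias=+0
  edge (8, 2)→(8, 24): d=(0,22) right/bottom  bias=-1
    (3,2)@(7, 5): e=[110,0,22] → █  [on edge]
    (4,2)@(9, 5): e=[118,36,-22] → ·
    (3,3)@(7, 7): e=[98,12,22] → █
    (4,3)@(9, 7): e=[106,48,-22] → ·
    (3,4)@(7, 9): e=[86,24,22] → █
    (4,4)@(9, 9): e=[94,60,-22] → ·
    (2,5)@(5, 11): e=[66,0,66] → █  [on edge]
    (4,5)@(9, 11): e=[82,72,-22] → ·
    (2,6)@(5, 13): e=[54,12,66] → █
    (4,6)@(9, 13): e=[70,84,-22] → ·
    (2,7)@(5, 15): e=[42,24,66] → █
    (4,7)@(9, 15): e=[58,96,-22] → ·
    (1,8)@(3, 17): e=[22,0,110] → █  [on edge]
    (0,11)@(1, 23): e=[-22,0,154] → ·  [on edge]
  covered (18 px):
    · · · · · · ·
    · · · · · · ·
    · · · █ · · ·
    · · · █ · · ·
    · · · █ · · ·
    · · █ █ · · ·
    · · █ █ · · ·
    · · █ █ · · ·
    · █ █ █ · · ·
    · █ █ █ · · ·
    · · █ █ · · ·
    · · · █ · · ·
T3:
  2·area = 136
  edge (8, 12)→(0, 2): d=(-8,-10) top-left  bias=+0
  edge (0, 2)→(12, 0): d=(12,-2) top-left  bias=+0
  edge (12, 0)→(8, 12): d=(-4,12) right/bottom  bias=-1
    (3,0)@(7, 1): e=[78,2,56] → █
    (4,0)@(9, 1): e=[98,6,32] → █
    (5,0)@(11, 1): e=[118,10,8] → █
    (6,0)@(13, 1): e=[138,14,-16] → ·
    (0,1)@(1, 3): e=[2,14,120] → █
    (1,1)@(3, 3): e=[22,18,96] → █
    (2,1)@(5, 3): e=[42,22,72] → █
    (5,1)@(11, 3): e=[102,34,0] → ·  [on edge]
    (0,2)@(1, 5): e=[-14,38,112] → ·
    (1,2)@(3, 5): e=[6,42,88] → █
    (5,2)@(11, 5): e=[86,58,-8] → ·
    (1,3)@(3, 7): e=[-10,66,80] → ·
    (4,4)@(9, 9): e=[34,102,0] → ·  [on edge]
    (3,7)@(7, 15): e=[-34,170,0] → ·  [on edge]
    (2,10)@(5, 21): e=[-102,238,0] → ·  [on edge]
  covered (16 px):
    · · · █ █ █ ·
    █ █ █ █ █ · ·
    · █ █ █ █ · ·
    · · █ █ █ · ·
    · · · █ · · ·
    · · · · · · ·
    · · · · · · ·
    · · · · · · ·
    · · · · · · ·
    · · · · · · ·
    · · · · · · ·
    · · · · · · ·
T4:
  2·area = 160
  edge (14, 9)→(4, 18): d=(-10,9) right/bottom  bias=-1
  edge (4, 18)→(4, 2): d=(0,-16) top-left  bias=+0
  edge (4, 2)→(14, 9): d=(10,7) right/bottom  bias=-1
    (2,1)@(5, 3): e=[141,16,3] → █
    (3,1)@(7, 3): e=[123,48,-11] → ·
    (2,2)@(5, 5): e=[121,16,23] → █
    (3,2)@(7, 5): e=[103,48,9] → █
    (4,2)@(9, 5): e=[85,80,-5] → ·
    (2,3)@(5, 7): e=[101,16,43] → █
    (4,3)@(9, 7): e=[65,80,15] → █
    (5,3)@(11, 7): e=[47,112,1] → █
    (6,3)@(13, 7): e=[29,144,-13] → ·
    (2,4)@(5, 9): e=[81,16,63] → █
    (6,4)@(13, 9): e=[9,144,7] → █
    (2,5)@(5, 11): e=[61,16,83] → █
  covered (22 px):
    · · · · · · ·
    · · █ · · · ·
    · · █ █ · · ·
    · · █ █ █ █ ·
    · · █ █ █ █ █
    · · █ █ █ █ ·
    · · █ █ █ · ·
    · · █ █ · · ·
    · · █ · · · ·
    · · · · · · ·
    · · · · · · ·
    · · · · · · ·

Answer: 82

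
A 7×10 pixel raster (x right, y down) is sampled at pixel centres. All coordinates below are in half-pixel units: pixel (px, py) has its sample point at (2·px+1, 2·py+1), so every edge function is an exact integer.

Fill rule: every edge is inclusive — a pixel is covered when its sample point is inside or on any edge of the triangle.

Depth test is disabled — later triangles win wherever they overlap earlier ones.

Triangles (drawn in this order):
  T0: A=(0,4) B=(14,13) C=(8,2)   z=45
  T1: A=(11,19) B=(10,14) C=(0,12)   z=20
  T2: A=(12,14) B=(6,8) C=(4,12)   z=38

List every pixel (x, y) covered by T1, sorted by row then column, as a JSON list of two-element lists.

T0:
  2·area = 100  (B↔C swapped to make it positive)
  edge (0, 4)→(8, 2): d=(8,-2) inclusive
  edge (8, 2)→(14, 13): d=(6,11) inclusive
  edge (14, 13)→(0, 4): d=(-14,-9) inclusive
    (2,1)@(5, 3): e=[2,39,59] → █
    (3,1)@(7, 3): e=[6,17,77] → █
    (4,1)@(9, 3): e=[10,-5,95] → ·
    (1,2)@(3, 5): e=[14,73,13] → █
    (4,2)@(9, 5): e=[26,7,67] → █
    (5,2)@(11, 5): e=[30,-15,85] → ·
    (1,3)@(3, 7): e=[30,85,-15] → ·
    (2,3)@(5, 7): e=[34,63,3] → █
    (5,3)@(11, 7): e=[46,-3,57] → ·
    (2,4)@(5, 9): e=[50,75,-25] → ·
    (3,4)@(7, 9): e=[54,53,-7] → ·
    (4,4)@(9, 9): e=[58,31,11] → █
  covered (12 px):
    · · · · · · ·
    · · █ █ · · ·
    · █ █ █ █ · ·
    · · █ █ █ · ·
    · · · · █ █ ·
    · · · · · █ ·
    · · · · · · ·
    · · · · · · ·
    · · · · · · ·
    · · · · · · ·
T1:
  2·area = 48  (B↔C swapped to make it positive)
  edge (11, 19)→(0, 12): d=(-11,-7) inclusive
  edge (0, 12)→(10, 14): d=(10,2) inclusive
  edge (10, 14)→(11, 19): d=(1,5) inclusive
    (4,4)@(9, 9): e=[96,-48,0] → ·  [on edge]
    (1,6)@(3, 13): e=[10,4,34] → █
    (2,6)@(5, 13): e=[24,0,24] → █  [on edge]
    (3,6)@(7, 13): e=[38,-4,14] → ·
    (1,7)@(3, 15): e=[-12,24,36] → ·
    (2,7)@(5, 15): e=[2,20,26] → █
    (3,7)@(7, 15): e=[16,16,16] → █
    (4,7)@(9, 15): e=[30,12,6] → █
    (5,7)@(11, 15): e=[44,8,-4] → ·
    (2,8)@(5, 17): e=[-20,40,28] → ·
    (3,8)@(7, 17): e=[-6,36,18] → ·
    (4,8)@(9, 17): e=[8,32,8] → █
    (5,9)@(11, 19): e=[0,48,0] → █  [on edge]
  covered (7 px):
    · · · · · · ·
    · · · · · · ·
    · · · · · · ·
    · · · · · · ·
    · · · · · · ·
    · · · · · · ·
    · █ █ · · · ·
    · · █ █ █ · ·
    · · · · █ · ·
    · · · · · █ ·
T2:
  2·area = 36  (B↔C swapped to make it positive)
  edge (12, 14)→(4, 12): d=(-8,-2) inclusive
  edge (4, 12)→(6, 8): d=(2,-4) inclusive
  edge (6, 8)→(12, 14): d=(6,6) inclusive
    (0,1)@(1, 3): e=[66,-30,0] → ·  [on edge]
    (1,2)@(3, 5): e=[54,-18,0] → ·  [on edge]
    (2,3)@(5, 7): e=[42,-6,0] → ·  [on edge]
    (3,4)@(7, 9): e=[30,6,0] → █  [on edge]
    (4,4)@(9, 9): e=[34,14,-12] → ·
    (2,5)@(5, 11): e=[10,2,24] → █
    (4,5)@(9, 11): e=[18,18,0] → █  [on edge]
    (5,5)@(11, 11): e=[22,26,-12] → ·
    (2,6)@(5, 13): e=[-6,6,36] → ·
    (3,6)@(7, 13): e=[-2,14,24] → ·
    (4,6)@(9, 13): e=[2,22,12] → █
    (5,6)@(11, 13): e=[6,30,0] → █  [on edge]
    (6,7)@(13, 15): e=[-6,42,0] → ·  [on edge]
  covered (6 px):
    · · · · · · ·
    · · · · · · ·
    · · · · · · ·
    · · · · · · ·
    · · · █ · · ·
    · · █ █ █ · ·
    · · · · █ █ ·
    · · · · · · ·
    · · · · · · ·
    · · · · · · ·

Result: [[1,6],[2,6],[2,7],[3,7],[4,7],[4,8],[5,9]]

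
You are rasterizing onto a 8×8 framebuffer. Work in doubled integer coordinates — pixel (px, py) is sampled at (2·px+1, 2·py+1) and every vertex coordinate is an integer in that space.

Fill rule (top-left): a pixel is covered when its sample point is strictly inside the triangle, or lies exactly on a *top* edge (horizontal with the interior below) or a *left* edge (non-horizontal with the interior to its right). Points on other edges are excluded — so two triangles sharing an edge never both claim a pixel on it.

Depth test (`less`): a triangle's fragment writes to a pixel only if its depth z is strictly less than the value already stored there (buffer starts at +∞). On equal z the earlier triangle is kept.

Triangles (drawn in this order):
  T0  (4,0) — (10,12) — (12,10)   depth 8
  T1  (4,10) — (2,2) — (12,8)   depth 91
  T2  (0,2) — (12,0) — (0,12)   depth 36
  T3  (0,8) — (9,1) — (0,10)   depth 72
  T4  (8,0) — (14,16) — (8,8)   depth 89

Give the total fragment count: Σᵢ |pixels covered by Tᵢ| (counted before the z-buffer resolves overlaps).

T0:
  2·area = 36  (B↔C swapped to make it positive)
  edge (4, 0)→(12, 10): d=(8,10) right/bottom  bias=-1
  edge (12, 10)→(10, 12): d=(-2,2) right/bottom  bias=-1
  edge (10, 12)→(4, 0): d=(-6,-12) top-left  bias=+0
    (3,2)@(7, 5): e=[10,20,6] → #
    (4,2)@(9, 5): e=[-10,16,30] → ·
    (3,3)@(7, 7): e=[26,16,-6] → ·
    (4,3)@(9, 7): e=[6,12,18] → #
    (5,3)@(11, 7): e=[-14,8,42] → ·
    (7,3)@(15, 7): e=[-54,0,90] → ·  [on edge]
    (4,4)@(9, 9): e=[22,8,6] → #
    (5,4)@(11, 9): e=[2,4,30] → #
    (6,4)@(13, 9): e=[-18,0,54] → ·  [on edge]
    (4,5)@(9, 11): e=[38,4,-6] → ·
    (5,5)@(11, 11): e=[18,0,18] → ·  [on edge]
    (4,6)@(9, 13): e=[54,0,-18] → ·  [on edge]
    (3,7)@(7, 15): e=[90,0,-54] → ·  [on edge]
  covered (4 px):
    · · · · · · · ·
    · · · · · · · ·
    · · · # · · · ·
    · · · · # · · ·
    · · · · # # · ·
    · · · · · · · ·
    · · · · · · · ·
    · · · · · · · ·
T1:
  2·area = 68
  edge (4, 10)→(2, 2): d=(-2,-8) top-left  bias=+0
  edge (2, 2)→(12, 8): d=(10,6) right/bottom  bias=-1
  edge (12, 8)→(4, 10): d=(-8,2) right/bottom  bias=-1
    (1,1)@(3, 3): e=[6,4,58] → #
    (2,1)@(5, 3): e=[22,-8,54] → ·
    (1,2)@(3, 5): e=[2,24,42] → #
    (2,2)@(5, 5): e=[18,12,38] → #
    (3,2)@(7, 5): e=[34,0,34] → ·  [on edge]
    (1,3)@(3, 7): e=[-2,44,26] → ·
    (2,3)@(5, 7): e=[14,32,22] → #
    (3,3)@(7, 7): e=[30,20,18] → #
    (4,3)@(9, 7): e=[46,8,14] → #
    (5,3)@(11, 7): e=[62,-4,10] → ·
    (2,4)@(5, 9): e=[10,52,6] → #
    (4,4)@(9, 9): e=[42,28,-2] → ·
  covered (8 px):
    · · · · · · · ·
    · # · · · · · ·
    · # # · · · · ·
    · · # # # · · ·
    · · # # · · · ·
    · · · · · · · ·
    · · · · · · · ·
    · · · · · · · ·
T2:
  2·area = 120
  edge (0, 2)→(12, 0): d=(12,-2) top-left  bias=+0
  edge (12, 0)→(0, 12): d=(-12,12) right/bottom  bias=-1
  edge (0, 12)→(0, 2): d=(0,-10) top-left  bias=+0
    (3,0)@(7, 1): e=[2,48,70] → #
    (4,0)@(9, 1): e=[6,24,90] → #
    (5,0)@(11, 1): e=[10,0,110] → ·  [on edge]
    (0,1)@(1, 3): e=[14,96,10] → #
    (1,1)@(3, 3): e=[18,72,30] → #
    (2,1)@(5, 3): e=[22,48,50] → #
    (4,1)@(9, 3): e=[30,0,90] → ·  [on edge]
    (0,2)@(1, 5): e=[38,72,10] → #
    (3,2)@(7, 5): e=[50,0,70] → ·  [on edge]
    (0,3)@(1, 7): e=[62,48,10] → #
    (2,3)@(5, 7): e=[70,0,50] → ·  [on edge]
    (0,4)@(1, 9): e=[86,24,10] → #
    (1,4)@(3, 9): e=[90,0,30] → ·  [on edge]
    (0,5)@(1, 11): e=[110,0,10] → ·  [on edge]
  covered (12 px):
    · · · # # · · ·
    # # # # · · · ·
    # # # · · · · ·
    # # · · · · · ·
    # · · · · · · ·
    · · · · · · · ·
    · · · · · · · ·
    · · · · · · · ·
T3:
  2·area = 18
  edge (0, 8)→(9, 1): d=(9,-7) top-left  bias=+0
  edge (9, 1)→(0, 10): d=(-9,9) right/bottom  bias=-1
  edge (0, 10)→(0, 8): d=(0,-2) top-left  bias=+0
    (4,0)@(9, 1): e=[0,0,18] → ·  [on edge]
    (3,1)@(7, 3): e=[4,0,14] → ·  [on edge]
    (2,2)@(5, 5): e=[8,0,10] → ·  [on edge]
    (1,3)@(3, 7): e=[12,0,6] → ·  [on edge]
    (0,4)@(1, 9): e=[16,0,2] → ·  [on edge]
  covered (0 px):
    · · · · · · · ·
    · · · · · · · ·
    · · · · · · · ·
    · · · · · · · ·
    · · · · · · · ·
    · · · · · · · ·
    · · · · · · · ·
    · · · · · · · ·
T4:
  2·area = 48
  edge (8, 0)→(14, 16): d=(6,16) right/bottom  bias=-1
  edge (14, 16)→(8, 8): d=(-6,-8) top-left  bias=+0
  edge (8, 8)→(8, 0): d=(0,-8) top-left  bias=+0
    (4,1)@(9, 3): e=[2,38,8] → #
    (5,1)@(11, 3): e=[-30,54,24] → ·
    (4,2)@(9, 5): e=[14,26,8] → #
    (5,2)@(11, 5): e=[-18,42,24] → ·
    (4,3)@(9, 7): e=[26,14,8] → #
    (5,3)@(11, 7): e=[-6,30,24] → ·
    (4,4)@(9, 9): e=[38,2,8] → #
    (5,4)@(11, 9): e=[6,18,24] → #
    (6,4)@(13, 9): e=[-26,34,40] → ·
    (4,5)@(9, 11): e=[50,-10,8] → ·
    (5,5)@(11, 11): e=[18,6,24] → #
    (6,5)@(13, 11): e=[-14,22,40] → ·
  covered (6 px):
    · · · · · · · ·
    · · · · # · · ·
    · · · · # · · ·
    · · · · # · · ·
    · · · · # # · ·
    · · · · · # · ·
    · · · · · · · ·
    · · · · · · · ·

Result: 30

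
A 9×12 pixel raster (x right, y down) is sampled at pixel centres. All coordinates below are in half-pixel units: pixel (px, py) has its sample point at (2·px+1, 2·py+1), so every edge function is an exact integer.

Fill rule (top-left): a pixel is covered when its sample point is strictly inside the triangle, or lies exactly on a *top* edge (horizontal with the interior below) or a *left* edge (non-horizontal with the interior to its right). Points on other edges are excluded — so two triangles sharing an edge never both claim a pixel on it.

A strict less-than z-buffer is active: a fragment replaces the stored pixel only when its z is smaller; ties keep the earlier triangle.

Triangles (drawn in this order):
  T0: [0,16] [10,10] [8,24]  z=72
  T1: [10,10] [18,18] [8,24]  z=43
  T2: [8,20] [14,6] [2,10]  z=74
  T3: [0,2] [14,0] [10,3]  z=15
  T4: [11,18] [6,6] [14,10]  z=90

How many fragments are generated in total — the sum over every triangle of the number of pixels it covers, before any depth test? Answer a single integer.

T0:
  2·area = 128
  edge (0, 16)→(10, 10): d=(10,-6) top-left  bias=+0
  edge (10, 10)→(8, 24): d=(-2,14) right/bottom  bias=-1
  edge (8, 24)→(0, 16): d=(-8,-8) top-left  bias=+0
    (5,1)@(11, 3): e=[-64,0,192] → ·  [on edge]
    (7,3)@(15, 7): e=[0,-64,192] → ·  [on edge]
    (4,5)@(9, 11): e=[4,12,112] → #
    (5,5)@(11, 11): e=[16,-16,128] → ·
    (2,6)@(5, 13): e=[0,64,64] → #  [on edge]
    (3,6)@(7, 13): e=[12,36,80] → #
    (5,6)@(11, 13): e=[36,-20,112] → ·
    (1,7)@(3, 15): e=[8,88,32] → #
    (5,7)@(11, 15): e=[56,-24,96] → ·
    (0,8)@(1, 17): e=[16,112,0] → #  [on edge]
    (4,8)@(9, 17): e=[64,0,64] → ·  [on edge]
    (0,9)@(1, 19): e=[36,108,-16] → ·
    (1,9)@(3, 19): e=[48,80,0] → #  [on edge]
    (2,10)@(5, 21): e=[80,48,0] → #  [on edge]
    (3,11)@(7, 23): e=[112,16,0] → #  [on edge]
  covered (18 px):
    · · · · · · · · ·
    · · · · · · · · ·
    · · · · · · · · ·
    · · · · · · · · ·
    · · · · · · · · ·
    · · · · # · · · ·
    · · # # # · · · ·
    · # # # # · · · ·
    # # # # · · · · ·
    · # # # · · · · ·
    · · # # · · · · ·
    · · · # · · · · ·
T1:
  2·area = 128
  edge (10, 10)→(18, 18): d=(8,8) right/bottom  bias=-1
  edge (18, 18)→(8, 24): d=(-10,6) right/bottom  bias=-1
  edge (8, 24)→(10, 10): d=(2,-14) top-left  bias=+0
    (0,0)@(1, 1): e=[0,272,-144] → ·  [on edge]
    (1,1)@(3, 3): e=[0,240,-112] → ·  [on edge]
    (5,1)@(11, 3): e=[-64,192,0] → ·  [on edge]
    (2,2)@(5, 5): e=[0,208,-80] → ·  [on edge]
    (3,3)@(7, 7): e=[0,176,-48] → ·  [on edge]
    (4,4)@(9, 9): e=[0,144,-16] → ·  [on edge]
    (5,5)@(11, 11): e=[0,112,16] → ·  [on edge]
    (5,6)@(11, 13): e=[16,92,20] → #
    (6,6)@(13, 13): e=[0,80,48] → ·  [on edge]
    (5,7)@(11, 15): e=[32,72,24] → #
    (6,7)@(13, 15): e=[16,60,52] → #
    (7,7)@(15, 15): e=[0,48,80] → ·  [on edge]
    (4,8)@(9, 17): e=[64,64,0] → #  [on edge]
    (8,8)@(17, 17): e=[0,16,112] → ·  [on edge]
    (6,10)@(13, 21): e=[64,0,64] → ·  [on edge]
  covered (14 px):
    · · · · · · · · ·
    · · · · · · · · ·
    · · · · · · · · ·
    · · · · · · · · ·
    · · · · · · · · ·
    · · · · · · · · ·
    · · · · · # · · ·
    · · · · · # # · ·
    · · · · # # # # ·
    · · · · # # # # ·
    · · · · # # · · ·
    · · · · # · · · ·
T2:
  2·area = 144  (B↔C swapped to make it positive)
  edge (8, 20)→(2, 10): d=(-6,-10) top-left  bias=+0
  edge (2, 10)→(14, 6): d=(12,-4) top-left  bias=+0
  edge (14, 6)→(8, 20): d=(-6,14) right/bottom  bias=-1
    (8,2)@(17, 5): e=[180,0,-36] → ·  [on edge]
    (5,3)@(11, 7): e=[108,0,36] → #  [on edge]
    (6,3)@(13, 7): e=[128,8,8] → #
    (7,3)@(15, 7): e=[148,16,-20] → ·
    (2,4)@(5, 9): e=[36,0,108] → #  [on edge]
    (3,4)@(7, 9): e=[56,8,80] → #
    (4,4)@(9, 9): e=[76,16,52] → #
    (6,4)@(13, 9): e=[116,32,-4] → ·
    (1,5)@(3, 11): e=[4,16,124] → #
    (6,5)@(13, 11): e=[104,56,-16] → ·
    (1,6)@(3, 13): e=[-8,40,112] → ·
    (2,6)@(5, 13): e=[12,48,84] → #
    (5,6)@(11, 13): e=[72,72,0] → ·  [on edge]
    (2,7)@(5, 15): e=[0,72,72] → #  [on edge]
  covered (19 px):
    · · · · · · · · ·
    · · · · · · · · ·
    · · · · · · · · ·
    · · · · · # # · ·
    · · # # # # · · ·
    · # # # # # · · ·
    · · # # # · · · ·
    · · # # # · · · ·
    · · · # # · · · ·
    · · · · · · · · ·
    · · · · · · · · ·
    · · · · · · · · ·
T3:
  2·area = 34
  edge (0, 2)→(14, 0): d=(14,-2) top-left  bias=+0
  edge (14, 0)→(10, 3): d=(-4,3) right/bottom  bias=-1
  edge (10, 3)→(0, 2): d=(-10,-1) top-left  bias=+0
    (3,0)@(7, 1): e=[0,17,17] → #  [on edge]
    (4,0)@(9, 1): e=[4,11,19] → #
    (5,0)@(11, 1): e=[8,5,21] → #
    (6,0)@(13, 1): e=[12,-1,23] → ·
    (3,1)@(7, 3): e=[28,9,-3] → ·
    (4,1)@(9, 3): e=[32,3,-1] → ·
    (5,1)@(11, 3): e=[36,-3,1] → ·
  covered (3 px):
    · · · # # # · · ·
    · · · · · · · · ·
    · · · · · · · · ·
    · · · · · · · · ·
    · · · · · · · · ·
    · · · · · · · · ·
    · · · · · · · · ·
    · · · · · · · · ·
    · · · · · · · · ·
    · · · · · · · · ·
    · · · · · · · · ·
    · · · · · · · · ·
T4:
  2·area = 76
  edge (11, 18)→(6, 6): d=(-5,-12) top-left  bias=+0
  edge (6, 6)→(14, 10): d=(8,4) right/bottom  bias=-1
  edge (14, 10)→(11, 18): d=(-3,8) right/bottom  bias=-1
    (3,3)@(7, 7): e=[7,4,65] → #
    (4,3)@(9, 7): e=[31,-4,49] → ·
    (3,4)@(7, 9): e=[-3,20,59] → ·
    (4,4)@(9, 9): e=[21,12,43] → #
    (5,4)@(11, 9): e=[45,4,27] → #
    (6,4)@(13, 9): e=[69,-4,11] → ·
    (4,5)@(9, 11): e=[11,28,37] → #
    (6,5)@(13, 11): e=[59,12,5] → #
    (7,5)@(15, 11): e=[83,4,-11] → ·
    (4,6)@(9, 13): e=[1,44,31] → #
    (6,6)@(13, 13): e=[49,28,-1] → ·
    (4,7)@(9, 15): e=[-9,60,25] → ·
  covered (10 px):
    · · · · · · · · ·
    · · · · · · · · ·
    · · · · · · · · ·
    · · · # · · · · ·
    · · · · # # · · ·
    · · · · # # # · ·
    · · · · # # · · ·
    · · · · · # · · ·
    · · · · · # · · ·
    · · · · · · · · ·
    · · · · · · · · ·
    · · · · · · · · ·

Answer: 64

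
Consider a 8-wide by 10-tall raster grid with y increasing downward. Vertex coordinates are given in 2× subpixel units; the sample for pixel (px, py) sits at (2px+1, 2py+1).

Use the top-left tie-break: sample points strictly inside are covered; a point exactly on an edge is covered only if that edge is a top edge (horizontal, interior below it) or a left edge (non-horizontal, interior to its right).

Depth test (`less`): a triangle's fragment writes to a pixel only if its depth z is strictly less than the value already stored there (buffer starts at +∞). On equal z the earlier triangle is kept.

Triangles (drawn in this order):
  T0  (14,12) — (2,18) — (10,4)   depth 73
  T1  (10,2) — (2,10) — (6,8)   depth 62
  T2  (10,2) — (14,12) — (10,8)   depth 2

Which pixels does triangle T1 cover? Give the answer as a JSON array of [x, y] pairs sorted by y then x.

T0:
  2·area = 120
  edge (14, 12)→(2, 18): d=(-12,6) right/bottom  bias=-1
  edge (2, 18)→(10, 4): d=(8,-14) top-left  bias=+0
  edge (10, 4)→(14, 12): d=(4,8) right/bottom  bias=-1
    (4,3)@(9, 7): e=[90,10,20] → █
    (5,3)@(11, 7): e=[78,38,4] → █
    (6,3)@(13, 7): e=[66,66,-12] → ·
    (4,4)@(9, 9): e=[66,26,28] → █
    (6,4)@(13, 9): e=[42,82,-4] → ·
    (3,5)@(7, 11): e=[54,14,52] → █
    (6,5)@(13, 11): e=[18,98,4] → █
    (7,5)@(15, 11): e=[6,126,-12] → ·
    (2,6)@(5, 13): e=[42,2,76] → █
    (6,6)@(13, 13): e=[-6,114,12] → ·
    (2,7)@(5, 15): e=[18,18,84] → █
    (4,7)@(9, 15): e=[-6,74,52] → ·
  covered (15 px):
    · · · · · · · ·
    · · · · · · · ·
    · · · · · · · ·
    · · · · █ █ · ·
    · · · · █ █ · ·
    · · · █ █ █ █ ·
    · · █ █ █ █ · ·
    · · █ █ · · · ·
    · █ · · · · · ·
    · · · · · · · ·
T1:
  2·area = 16  (B↔C swapped to make it positive)
  edge (10, 2)→(6, 8): d=(-4,6) right/bottom  bias=-1
  edge (6, 8)→(2, 10): d=(-4,2) right/bottom  bias=-1
  edge (2, 10)→(10, 2): d=(8,-8) top-left  bias=+0
    (5,0)@(11, 1): e=[-2,18,0] → ·  [on edge]
    (4,1)@(9, 3): e=[2,14,0] → █  [on edge]
    (5,1)@(11, 3): e=[-10,10,16] → ·
    (3,2)@(7, 5): e=[6,10,0] → █  [on edge]
    (4,2)@(9, 5): e=[-6,6,16] → ·
    (2,3)@(5, 7): e=[10,6,0] → █  [on edge]
    (3,3)@(7, 7): e=[-2,2,16] → ·
    (1,4)@(3, 9): e=[14,2,0] → █  [on edge]
    (2,4)@(5, 9): e=[2,-2,16] → ·
    (0,5)@(1, 11): e=[18,-2,0] → ·  [on edge]
    (1,5)@(3, 11): e=[6,-6,16] → ·
  covered (4 px):
    · · · · · · · ·
    · · · · █ · · ·
    · · · █ · · · ·
    · · █ · · · · ·
    · █ · · · · · ·
    · · · · · · · ·
    · · · · · · · ·
    · · · · · · · ·
    · · · · · · · ·
    · · · · · · · ·
T2:
  2·area = 24
  edge (10, 2)→(14, 12): d=(4,10) right/bottom  bias=-1
  edge (14, 12)→(10, 8): d=(-4,-4) top-left  bias=+0
  edge (10, 8)→(10, 2): d=(0,-6) top-left  bias=+0
    (1,0)@(3, 1): e=[66,0,-42] → ·  [on edge]
    (2,1)@(5, 3): e=[54,0,-30] → ·  [on edge]
    (3,2)@(7, 5): e=[42,0,-18] → ·  [on edge]
    (5,2)@(11, 5): e=[2,16,6] → █
    (6,2)@(13, 5): e=[-18,24,18] → ·
    (4,3)@(9, 7): e=[30,0,-6] → ·  [on edge]
    (5,3)@(11, 7): e=[10,8,6] → █
    (6,3)@(13, 7): e=[-10,16,18] → ·
    (5,4)@(11, 9): e=[18,0,6] → █  [on edge]
    (6,4)@(13, 9): e=[-2,8,18] → ·
    (5,5)@(11, 11): e=[26,-8,6] → ·
    (6,5)@(13, 11): e=[6,0,18] → █  [on edge]
    (7,6)@(15, 13): e=[-6,0,30] → ·  [on edge]
  covered (4 px):
    · · · · · · · ·
    · · · · · · · ·
    · · · · · █ · ·
    · · · · · █ · ·
    · · · · · █ · ·
    · · · · · · █ ·
    · · · · · · · ·
    · · · · · · · ·
    · · · · · · · ·
    · · · · · · · ·

Final: [[4,1],[3,2],[2,3],[1,4]]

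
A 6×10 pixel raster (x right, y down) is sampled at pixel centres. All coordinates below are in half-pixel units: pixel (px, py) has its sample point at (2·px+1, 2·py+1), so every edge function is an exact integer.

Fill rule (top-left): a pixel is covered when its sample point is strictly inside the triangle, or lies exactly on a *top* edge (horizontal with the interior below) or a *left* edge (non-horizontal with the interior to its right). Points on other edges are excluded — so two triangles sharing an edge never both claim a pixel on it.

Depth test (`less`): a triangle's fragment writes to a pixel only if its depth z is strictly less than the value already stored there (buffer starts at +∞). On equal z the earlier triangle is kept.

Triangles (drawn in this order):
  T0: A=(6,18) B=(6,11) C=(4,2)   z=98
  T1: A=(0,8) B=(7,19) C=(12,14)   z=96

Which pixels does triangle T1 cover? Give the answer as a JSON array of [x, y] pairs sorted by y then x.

T0:
  2·area = 14  (B↔C swapped to make it positive)
  edge (6, 18)→(4, 2): d=(-2,-16) top-left  bias=+0
  edge (4, 2)→(6, 11): d=(2,9) right/bottom  bias=-1
  edge (6, 11)→(6, 18): d=(0,7) right/bottom  bias=-1
    (2,3)@(5, 7): e=[6,1,7] → █
    (3,3)@(7, 7): e=[38,-17,-7] → ·
    (2,4)@(5, 9): e=[2,5,7] → █
    (3,4)@(7, 9): e=[34,-13,-7] → ·
    (2,5)@(5, 11): e=[-2,9,7] → ·
  covered (2 px):
    · · · · · ·
    · · · · · ·
    · · · · · ·
    · · █ · · ·
    · · █ · · ·
    · · · · · ·
    · · · · · ·
    · · · · · ·
    · · · · · ·
    · · · · · ·
T1:
  2·area = 90  (B↔C swapped to make it positive)
  edge (0, 8)→(12, 14): d=(12,6) right/bottom  bias=-1
  edge (12, 14)→(7, 19): d=(-5,5) right/bottom  bias=-1
  edge (7, 19)→(0, 8): d=(-7,-11) top-left  bias=+0
    (0,4)@(1, 9): e=[6,80,4] → █
    (1,4)@(3, 9): e=[-6,70,26] → ·
    (0,5)@(1, 11): e=[30,70,-10] → ·
    (1,5)@(3, 11): e=[18,60,12] → █
    (2,5)@(5, 11): e=[6,50,34] → █
    (3,5)@(7, 11): e=[-6,40,56] → ·
    (1,6)@(3, 13): e=[42,50,-2] → ·
    (2,6)@(5, 13): e=[30,40,20] → █
    (3,6)@(7, 13): e=[18,30,42] → █
    (4,6)@(9, 13): e=[6,20,64] → █
    (5,6)@(11, 13): e=[-6,10,86] → ·
    (2,7)@(5, 15): e=[54,30,6] → █
    (5,7)@(11, 15): e=[18,0,72] → ·  [on edge]
    (4,8)@(9, 17): e=[54,0,36] → ·  [on edge]
    (3,9)@(7, 19): e=[90,0,0] → ·  [on edge]
  covered (10 px):
    · · · · · ·
    · · · · · ·
    · · · · · ·
    · · · · · ·
    █ · · · · ·
    · █ █ · · ·
    · · █ █ █ ·
    · · █ █ █ ·
    · · · █ · ·
    · · · · · ·

Result: [[0,4],[1,5],[2,5],[2,6],[3,6],[4,6],[2,7],[3,7],[4,7],[3,8]]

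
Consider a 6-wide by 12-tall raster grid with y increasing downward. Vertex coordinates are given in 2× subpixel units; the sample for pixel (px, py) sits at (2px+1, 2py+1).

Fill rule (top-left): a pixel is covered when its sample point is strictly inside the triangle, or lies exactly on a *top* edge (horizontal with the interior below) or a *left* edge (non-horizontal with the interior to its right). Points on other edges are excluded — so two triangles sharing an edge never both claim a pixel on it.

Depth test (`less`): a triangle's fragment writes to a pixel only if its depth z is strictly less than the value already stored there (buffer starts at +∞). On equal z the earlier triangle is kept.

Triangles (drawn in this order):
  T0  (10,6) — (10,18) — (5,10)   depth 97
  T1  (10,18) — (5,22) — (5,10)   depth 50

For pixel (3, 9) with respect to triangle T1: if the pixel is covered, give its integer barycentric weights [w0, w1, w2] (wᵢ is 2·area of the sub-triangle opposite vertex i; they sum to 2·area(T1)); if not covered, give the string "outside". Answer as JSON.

T0:
  2·area = 60
  edge (10, 6)→(10, 18): d=(0,12) right/bottom  bias=-1
  edge (10, 18)→(5, 10): d=(-5,-8) top-left  bias=+0
  edge (5, 10)→(10, 6): d=(5,-4) top-left  bias=+0
    (4,3)@(9, 7): e=[12,47,1] → X
    (5,3)@(11, 7): e=[-12,63,9] → .
    (3,4)@(7, 9): e=[36,21,3] → X
    (5,4)@(11, 9): e=[-12,53,19] → .
    (3,5)@(7, 11): e=[36,11,13] → X
    (5,5)@(11, 11): e=[-12,43,29] → .
    (3,6)@(7, 13): e=[36,1,23] → X
    (5,6)@(11, 13): e=[-12,33,39] → .
    (3,7)@(7, 15): e=[36,-9,33] → .
    (4,7)@(9, 15): e=[12,7,41] → X
    (5,7)@(11, 15): e=[-12,23,49] → .
    (4,8)@(9, 17): e=[12,-3,51] → .
  covered (8 px):
    . . . . . .
    . . . . . .
    . . . . . .
    . . . . X .
    . . . X X .
    . . . X X .
    . . . X X .
    . . . . X .
    . . . . . .
    . . . . . .
    . . . . . .
    . . . . . .
T1:
  2·area = 60
  edge (10, 18)→(5, 22): d=(-5,4) right/bottom  bias=-1
  edge (5, 22)→(5, 10): d=(0,-12) top-left  bias=+0
  edge (5, 10)→(10, 18): d=(5,8) right/bottom  bias=-1
    (2,0)@(5, 1): e=[105,0,-45] → .  [on edge]
    (2,1)@(5, 3): e=[95,0,-35] → .  [on edge]
    (2,2)@(5, 5): e=[85,0,-25] → .  [on edge]
    (2,3)@(5, 7): e=[75,0,-15] → .  [on edge]
    (2,4)@(5, 9): e=[65,0,-5] → .  [on edge]
    (2,5)@(5, 11): e=[55,0,5] → X  [on edge]
    (3,5)@(7, 11): e=[47,24,-11] → .
    (2,6)@(5, 13): e=[45,0,15] → X  [on edge]
    (3,6)@(7, 13): e=[37,24,-1] → .
    (2,7)@(5, 15): e=[35,0,25] → X  [on edge]
    (3,7)@(7, 15): e=[27,24,9] → X
    (4,7)@(9, 15): e=[19,48,-7] → .
    (2,8)@(5, 17): e=[25,0,35] → X  [on edge]
    (2,9)@(5, 19): e=[15,0,45] → X  [on edge]
    (2,10)@(5, 21): e=[5,0,55] → X  [on edge]
    (2,11)@(5, 23): e=[-5,0,65] → .  [on edge]
  covered (10 px):
    . . . . . .
    . . . . . .
    . . . . . .
    . . . . . .
    . . . . . .
    . . X . . .
    . . X . . .
    . . X X . .
    . . X X X .
    . . X X . .
    . . X . . .
    . . . . . .

Answer: [24,29,7]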